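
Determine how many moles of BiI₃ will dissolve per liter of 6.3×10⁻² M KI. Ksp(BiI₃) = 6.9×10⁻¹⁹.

2.8×10⁻¹⁵ M

BiI₃(s) ⇌ Bi³⁺(aq) + 3 I⁻(aq)
I⁻ is already present at 6.3×10⁻² M. If s mol/L of BiI₃ dissolves, [Bi³⁺] = s while [I⁻] ≈ 6.3×10⁻² M.
Ksp = [Bi³⁺][I⁻]^3 = s(6.3×10⁻²)^3
s = 6.9×10⁻¹⁹ / (6.3×10⁻²)^3 = 2.8×10⁻¹⁵
s = 2.8×10⁻¹⁵ M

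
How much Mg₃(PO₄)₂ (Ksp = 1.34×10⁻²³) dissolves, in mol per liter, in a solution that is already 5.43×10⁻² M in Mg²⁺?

1.45×10⁻¹⁰ M

Mg₃(PO₄)₂(s) ⇌ 3 Mg²⁺(aq) + 2 PO₄³⁻(aq)
Mg²⁺ is already present at 5.43×10⁻² M. If s mol/L of Mg₃(PO₄)₂ dissolves, [PO₄³⁻] = 2s while [Mg²⁺] ≈ 5.43×10⁻² M.
Ksp = [Mg²⁺]^3[PO₄³⁻]^2 = (5.43×10⁻²)^3(2s)^2
(2s)^2 = 1.34×10⁻²³ / (5.43×10⁻²)^3 = 8.37×10⁻²⁰
s = 1.45×10⁻¹⁰ M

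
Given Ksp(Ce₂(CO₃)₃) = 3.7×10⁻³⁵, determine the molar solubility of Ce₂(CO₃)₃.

5.1×10⁻⁸ M

Ce₂(CO₃)₃(s) ⇌ 2 Ce³⁺(aq) + 3 CO₃²⁻(aq)
If s mol/L of Ce₂(CO₃)₃ dissolves, [Ce³⁺] = 2s and [CO₃²⁻] = 3s.
Ksp = [Ce³⁺]^2[CO₃²⁻]^3 = (2s)^2 · (3s)^3 = 108s^5
108s^5 = 3.7×10⁻³⁵  ⇒  s^5 = 3.4×10⁻³⁷
s = (3.4×10⁻³⁷)^(1/5) = 5.1×10⁻⁸ mol L⁻¹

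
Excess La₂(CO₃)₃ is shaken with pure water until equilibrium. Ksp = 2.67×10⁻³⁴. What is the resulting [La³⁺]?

La₂(CO₃)₃(s) ⇌ 2 La³⁺(aq) + 3 CO₃²⁻(aq)
If s mol/L of La₂(CO₃)₃ dissolves, [La³⁺] = 2s and [CO₃²⁻] = 3s.
Ksp = [La³⁺]^2[CO₃²⁻]^3 = (2s)^2 · (3s)^3 = 108s^5 = 2.67×10⁻³⁴
s = 7.56×10⁻⁸ M
[La³⁺] = 2s = 1.51×10⁻⁷ M

1.51×10⁻⁷ M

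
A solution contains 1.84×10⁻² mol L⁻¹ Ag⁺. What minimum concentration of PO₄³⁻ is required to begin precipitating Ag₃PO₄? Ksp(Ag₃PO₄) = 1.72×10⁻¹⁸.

2.76×10⁻¹³ M

Precipitation begins when Q = Ksp.
Ag₃PO₄(s) ⇌ 3 Ag⁺(aq) + PO₄³⁻(aq)
Ksp = [Ag⁺]^3[PO₄³⁻] = [PO₄³⁻](1.84×10⁻²)^3
[PO₄³⁻] = 1.72×10⁻¹⁸ / (1.84×10⁻²)^3 = 2.76×10⁻¹³
[PO₄³⁻] = 2.76×10⁻¹³ mol L⁻¹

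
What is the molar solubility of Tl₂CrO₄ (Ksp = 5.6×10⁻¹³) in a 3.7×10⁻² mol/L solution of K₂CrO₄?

1.9×10⁻⁶ M

Tl₂CrO₄(s) ⇌ 2 Tl⁺(aq) + CrO₄²⁻(aq)
The solution already contains CrO₄²⁻ at 3.7×10⁻² mol/L. Let s be the molar solubility of Tl₂CrO₄.
[CrO₄²⁻] ≈ 3.7×10⁻² mol/L (common ion dominates); [Tl⁺] = 2s.
Ksp = [Tl⁺]^2[CrO₄²⁻] = (2s)^2(3.7×10⁻²)
(2s)^2 = 5.6×10⁻¹³ / (3.7×10⁻²) = 1.5×10⁻¹¹
s = 1.9×10⁻⁶ mol/L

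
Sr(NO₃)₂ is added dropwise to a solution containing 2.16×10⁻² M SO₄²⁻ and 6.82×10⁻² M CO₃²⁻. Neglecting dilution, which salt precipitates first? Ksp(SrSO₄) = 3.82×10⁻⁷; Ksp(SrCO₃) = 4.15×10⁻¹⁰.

The threshold for precipitation is Q = Ksp.
For SrSO₄: [Sr²⁺] = (Ksp/[SO₄²⁻]) = 1.77×10⁻⁵ M
For SrCO₃: [Sr²⁺] = (Ksp/[CO₃²⁻]) = 6.09×10⁻⁹ M
Since SrCO₃ needs less Sr²⁺ to reach saturation, it precipitates first.

SrCO₃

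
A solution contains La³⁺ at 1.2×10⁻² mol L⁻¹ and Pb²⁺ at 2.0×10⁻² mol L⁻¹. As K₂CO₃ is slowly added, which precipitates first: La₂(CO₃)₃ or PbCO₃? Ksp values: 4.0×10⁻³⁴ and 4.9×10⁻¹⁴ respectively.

A salt starts to precipitate once the ion product Q reaches its Ksp.
For La₂(CO₃)₃: [CO₃²⁻] = (Ksp/[La³⁺]^2)^(1/3) = 1.4×10⁻¹⁰ mol L⁻¹
For PbCO₃: [CO₃²⁻] = (Ksp/[Pb²⁺]) = 2.5×10⁻¹² mol L⁻¹
The smaller threshold [CO₃²⁻] is reached first, so PbCO₃ precipitates first.

PbCO₃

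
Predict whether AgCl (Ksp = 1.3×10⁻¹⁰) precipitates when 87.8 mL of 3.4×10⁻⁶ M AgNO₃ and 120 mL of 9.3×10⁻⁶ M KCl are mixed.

Total volume after mixing = 87.8 + 120 = 207.8 mL.
[Ag⁺] = (3.4×10⁻⁶)(87.8)/207.8 = 1.4×10⁻⁶ M
[Cl⁻] = (9.3×10⁻⁶)(120)/207.8 = 5.4×10⁻⁶ M
Q = [Ag⁺][Cl⁻] = 7.7×10⁻¹²
Q < Ksp (7.7×10⁻¹² vs 1.3×10⁻¹⁰); the solution remains unsaturated and no precipitate forms.

No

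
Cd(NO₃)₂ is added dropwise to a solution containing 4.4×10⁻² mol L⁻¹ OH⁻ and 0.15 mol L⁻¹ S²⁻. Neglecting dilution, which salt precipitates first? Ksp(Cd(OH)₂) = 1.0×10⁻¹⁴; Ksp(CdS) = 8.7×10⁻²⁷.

Each salt precipitates once Q = Ksp for that salt.
For Cd(OH)₂: [Cd²⁺] = (Ksp/[OH⁻]^2) = 5.2×10⁻¹² mol L⁻¹
For CdS: [Cd²⁺] = (Ksp/[S²⁻]) = 5.8×10⁻²⁶ mol L⁻¹
Since CdS needs less Cd²⁺ to reach saturation, it precipitates first.

CdS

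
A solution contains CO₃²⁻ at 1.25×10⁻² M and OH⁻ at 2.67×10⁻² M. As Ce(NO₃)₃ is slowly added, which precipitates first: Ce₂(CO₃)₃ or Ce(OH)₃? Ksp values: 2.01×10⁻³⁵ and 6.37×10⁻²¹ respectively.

The threshold for precipitation is Q = Ksp.
For Ce₂(CO₃)₃: [Ce³⁺] = (Ksp/[CO₃²⁻]^3)^(1/2) = 3.21×10⁻¹⁵ M
For Ce(OH)₃: [Ce³⁺] = (Ksp/[OH⁻]^3) = 3.35×10⁻¹⁶ M
Ce(OH)₃ requires the lower [Ce³⁺], so it precipitates first.

Ce(OH)₃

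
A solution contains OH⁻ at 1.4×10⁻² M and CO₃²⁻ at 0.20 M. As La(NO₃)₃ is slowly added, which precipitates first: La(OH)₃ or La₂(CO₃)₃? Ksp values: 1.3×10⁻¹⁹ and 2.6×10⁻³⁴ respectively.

La₂(CO₃)₃

Each salt precipitates once Q = Ksp for that salt.
For La(OH)₃: [La³⁺] = (Ksp/[OH⁻]^3) = 4.7×10⁻¹⁴ M
For La₂(CO₃)₃: [La³⁺] = (Ksp/[CO₃²⁻]^3)^(1/2) = 1.8×10⁻¹⁶ M
La₂(CO₃)₃ requires the lower [La³⁺], so it precipitates first.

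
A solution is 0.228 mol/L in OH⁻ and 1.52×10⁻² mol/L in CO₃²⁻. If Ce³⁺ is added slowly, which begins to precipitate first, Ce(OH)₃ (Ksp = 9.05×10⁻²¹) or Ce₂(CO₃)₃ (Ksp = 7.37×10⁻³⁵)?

A salt starts to precipitate once the ion product Q reaches its Ksp.
For Ce(OH)₃: [Ce³⁺] = (Ksp/[OH⁻]^3) = 7.64×10⁻¹⁹ mol/L
For Ce₂(CO₃)₃: [Ce³⁺] = (Ksp/[CO₃²⁻]^3)^(1/2) = 4.58×10⁻¹⁵ mol/L
Ce(OH)₃ requires the lower [Ce³⁺], so it precipitates first.

Ce(OH)₃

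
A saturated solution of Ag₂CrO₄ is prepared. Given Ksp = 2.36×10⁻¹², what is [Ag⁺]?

Ag₂CrO₄(s) ⇌ 2 Ag⁺(aq) + CrO₄²⁻(aq)
With molar solubility s: [Ag⁺] = 2s, [CrO₄²⁻] = s.
Ksp = [Ag⁺]^2[CrO₄²⁻] = (2s)^2 · s = 4s^3 = 2.36×10⁻¹²
s = 8.39×10⁻⁵ mol L⁻¹
[Ag⁺] = 2s = 1.68×10⁻⁴ mol L⁻¹

1.68×10⁻⁴ M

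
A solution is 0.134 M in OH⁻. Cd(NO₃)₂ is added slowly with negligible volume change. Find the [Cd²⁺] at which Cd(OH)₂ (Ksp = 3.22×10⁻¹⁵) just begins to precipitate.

1.79×10⁻¹³ M

Precipitation begins when Q = Ksp.
Cd(OH)₂(s) ⇌ Cd²⁺(aq) + 2 OH⁻(aq)
Ksp = [Cd²⁺][OH⁻]^2 = [Cd²⁺](0.134)^2
[Cd²⁺] = 3.22×10⁻¹⁵ / (0.134)^2 = 1.79×10⁻¹³
[Cd²⁺] = 1.79×10⁻¹³ M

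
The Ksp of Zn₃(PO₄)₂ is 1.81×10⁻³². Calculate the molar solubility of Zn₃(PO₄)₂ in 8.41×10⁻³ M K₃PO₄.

Zn₃(PO₄)₂(s) ⇌ 3 Zn²⁺(aq) + 2 PO₄³⁻(aq)
Let s be the solubility of Zn₃(PO₄)₂ here. The common ion gives [PO₄³⁻] ≈ 8.41×10⁻³ M, and [Zn²⁺] = 3s.
Ksp = [Zn²⁺]^3[PO₄³⁻]^2 = (3s)^3(8.41×10⁻³)^2
(3s)^3 = 1.81×10⁻³² / (8.41×10⁻³)^2 = 2.56×10⁻²⁸
s = 2.12×10⁻¹⁰ M

2.12×10⁻¹⁰ M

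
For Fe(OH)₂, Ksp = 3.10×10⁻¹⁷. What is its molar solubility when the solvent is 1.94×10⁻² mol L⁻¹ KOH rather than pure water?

8.24×10⁻¹⁴ M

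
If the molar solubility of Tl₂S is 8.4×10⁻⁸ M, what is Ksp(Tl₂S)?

Ksp = 2.4×10⁻²¹

Tl₂S(s) ⇌ 2 Tl⁺(aq) + S²⁻(aq)
Call the molar solubility s, so that [Tl⁺] = 2s and [S²⁻] = s.
Ksp = [Tl⁺]^2[S²⁻] = (2s)^2 · s = 4s^3
Ksp = 4 × (8.4×10⁻⁸)^3 = 2.4×10⁻²¹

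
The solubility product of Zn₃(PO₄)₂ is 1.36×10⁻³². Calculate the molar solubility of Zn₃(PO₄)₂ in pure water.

Zn₃(PO₄)₂(s) ⇌ 3 Zn²⁺(aq) + 2 PO₄³⁻(aq)
For each mole of Zn₃(PO₄)₂ that dissolves per liter, [Zn²⁺] = 3s and [PO₄³⁻] = 2s; let s denote this solubility.
Ksp = [Zn²⁺]^3[PO₄³⁻]^2 = (3s)^3 · (2s)^2 = 108s^5
108s^5 = 1.36×10⁻³²  ⇒  s^5 = 1.26×10⁻³⁴
s = (1.26×10⁻³⁴)^(1/5) = 1.66×10⁻⁷ mol/L

1.66×10⁻⁷ M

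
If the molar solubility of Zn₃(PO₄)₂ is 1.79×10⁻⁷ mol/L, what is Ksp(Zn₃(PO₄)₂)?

Ksp = 1.98×10⁻³²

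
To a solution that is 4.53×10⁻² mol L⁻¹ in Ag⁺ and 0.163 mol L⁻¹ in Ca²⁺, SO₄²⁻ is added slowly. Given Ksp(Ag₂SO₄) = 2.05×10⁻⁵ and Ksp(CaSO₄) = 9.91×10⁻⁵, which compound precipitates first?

Precipitation begins when Q = Ksp.
For Ag₂SO₄: [SO₄²⁻] = (Ksp/[Ag⁺]^2) = 9.99×10⁻³ mol L⁻¹
For CaSO₄: [SO₄²⁻] = (Ksp/[Ca²⁺]) = 6.08×10⁻⁴ mol L⁻¹
CaSO₄ requires the lower [SO₄²⁻], so it precipitates first.

CaSO₄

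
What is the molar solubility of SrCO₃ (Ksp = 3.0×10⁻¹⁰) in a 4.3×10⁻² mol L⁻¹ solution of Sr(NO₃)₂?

7.0×10⁻⁹ M

SrCO₃(s) ⇌ Sr²⁺(aq) + CO₃²⁻(aq)
Sr²⁺ is already present at 4.3×10⁻² mol L⁻¹. If s mol/L of SrCO₃ dissolves, [CO₃²⁻] = s while [Sr²⁺] ≈ 4.3×10⁻² mol L⁻¹.
Ksp = [Sr²⁺][CO₃²⁻] = (4.3×10⁻²)s
s = 3.0×10⁻¹⁰ / (4.3×10⁻²) = 7.0×10⁻⁹
s = 7.0×10⁻⁹ mol L⁻¹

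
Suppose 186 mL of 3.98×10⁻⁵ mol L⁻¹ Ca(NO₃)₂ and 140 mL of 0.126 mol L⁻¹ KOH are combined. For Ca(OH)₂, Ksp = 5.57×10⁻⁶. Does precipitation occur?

After mixing, V = 186 mL + 140 mL = 326 mL.
[Ca²⁺] = (3.98×10⁻⁵)(186)/326 = 2.27×10⁻⁵ mol L⁻¹
[OH⁻] = (0.126)(140)/326 = 5.41×10⁻² mol L⁻¹
Q = [Ca²⁺][OH⁻]^2 = 6.65×10⁻⁸
Q < Ksp (6.65×10⁻⁸ vs 5.57×10⁻⁶); the solution remains unsaturated and no precipitate forms.

No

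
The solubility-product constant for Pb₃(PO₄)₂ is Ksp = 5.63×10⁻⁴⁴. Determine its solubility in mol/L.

Pb₃(PO₄)₂(s) ⇌ 3 Pb²⁺(aq) + 2 PO₄³⁻(aq)
If s mol/L of Pb₃(PO₄)₂ dissolves, [Pb²⁺] = 3s and [PO₄³⁻] = 2s.
Ksp = [Pb²⁺]^3[PO₄³⁻]^2 = (3s)^3 · (2s)^2 = 108s^5
108s^5 = 5.63×10⁻⁴⁴  ⇒  s^5 = 5.21×10⁻⁴⁶
s = 8.78×10⁻¹⁰ mol L⁻¹

8.78×10⁻¹⁰ M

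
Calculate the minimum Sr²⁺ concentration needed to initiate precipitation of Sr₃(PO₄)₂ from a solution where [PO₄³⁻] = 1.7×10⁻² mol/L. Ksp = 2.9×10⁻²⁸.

1.0×10⁻⁸ M

A salt starts to precipitate once the ion product Q reaches its Ksp.
Sr₃(PO₄)₂(s) ⇌ 3 Sr²⁺(aq) + 2 PO₄³⁻(aq)
Ksp = [Sr²⁺]^3[PO₄³⁻]^2 = [Sr²⁺]^3(1.7×10⁻²)^2
[Sr²⁺]^3 = 2.9×10⁻²⁸ / (1.7×10⁻²)^2 = 1.0×10⁻²⁴
[Sr²⁺] = 1.0×10⁻⁸ mol/L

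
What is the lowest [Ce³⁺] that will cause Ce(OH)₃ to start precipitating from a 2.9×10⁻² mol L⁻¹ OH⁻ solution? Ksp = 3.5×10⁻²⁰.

1.4×10⁻¹⁵ M

The threshold for precipitation is Q = Ksp.
Ce(OH)₃(s) ⇌ Ce³⁺(aq) + 3 OH⁻(aq)
Ksp = [Ce³⁺][OH⁻]^3 = [Ce³⁺](2.9×10⁻²)^3
[Ce³⁺] = 3.5×10⁻²⁰ / (2.9×10⁻²)^3 = 1.4×10⁻¹⁵
[Ce³⁺] = 1.4×10⁻¹⁵ mol L⁻¹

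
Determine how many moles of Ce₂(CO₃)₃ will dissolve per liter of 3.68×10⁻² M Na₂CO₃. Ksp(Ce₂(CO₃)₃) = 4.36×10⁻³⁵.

Ce₂(CO₃)₃(s) ⇌ 2 Ce³⁺(aq) + 3 CO₃²⁻(aq)
CO₃²⁻ is already present at 3.68×10⁻² M. If s mol/L of Ce₂(CO₃)₃ dissolves, [Ce³⁺] = 2s while [CO₃²⁻] ≈ 3.68×10⁻² M.
Ksp = [Ce³⁺]^2[CO₃²⁻]^3 = (2s)^2(3.68×10⁻²)^3
(2s)^2 = 4.36×10⁻³⁵ / (3.68×10⁻²)^3 = 8.75×10⁻³¹
s = 4.68×10⁻¹⁶ M

4.68×10⁻¹⁶ M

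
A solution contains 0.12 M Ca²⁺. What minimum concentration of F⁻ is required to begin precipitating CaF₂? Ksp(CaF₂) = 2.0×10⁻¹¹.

A salt starts to precipitate once the ion product Q reaches its Ksp.
CaF₂(s) ⇌ Ca²⁺(aq) + 2 F⁻(aq)
Ksp = [Ca²⁺][F⁻]^2 = [F⁻]^2(0.12)
[F⁻]^2 = 2.0×10⁻¹¹ / (0.12) = 1.7×10⁻¹⁰
[F⁻] = 1.3×10⁻⁵ M

1.3×10⁻⁵ M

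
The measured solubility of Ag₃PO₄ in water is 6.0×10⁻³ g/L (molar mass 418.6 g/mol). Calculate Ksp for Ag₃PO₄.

Ksp = 1.1×10⁻¹⁸

Molar solubility s = (6.0×10⁻³ g/L) / (418.6 g/mol) = 1.433×10⁻⁵ mol/L
Ag₃PO₄(s) ⇌ 3 Ag⁺(aq) + PO₄³⁻(aq)
With molar solubility s: [Ag⁺] = 3s, [PO₄³⁻] = s.
Ksp = [Ag⁺]^3[PO₄³⁻] = (3s)^3 · s = 27s^4
Ksp = 27 × (1.433×10⁻⁵)^4 = 1.1×10⁻¹⁸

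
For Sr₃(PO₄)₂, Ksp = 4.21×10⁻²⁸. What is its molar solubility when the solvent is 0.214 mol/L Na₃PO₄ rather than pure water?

Sr₃(PO₄)₂(s) ⇌ 3 Sr²⁺(aq) + 2 PO₄³⁻(aq)
PO₄³⁻ is already present at 0.214 mol/L. If s mol/L of Sr₃(PO₄)₂ dissolves, [Sr²⁺] = 3s while [PO₄³⁻] ≈ 0.214 mol/L.
Ksp = [Sr²⁺]^3[PO₄³⁻]^2 = (3s)^3(0.214)^2
(3s)^3 = 4.21×10⁻²⁸ / (0.214)^2 = 9.19×10⁻²⁷
s = 6.98×10⁻¹⁰ mol/L

6.98×10⁻¹⁰ M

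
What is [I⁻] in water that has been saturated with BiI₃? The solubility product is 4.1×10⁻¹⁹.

BiI₃(s) ⇌ Bi³⁺(aq) + 3 I⁻(aq)
With molar solubility s: [Bi³⁺] = s, [I⁻] = 3s.
Ksp = [Bi³⁺][I⁻]^3 = s · (3s)^3 = 27s^4 = 4.1×10⁻¹⁹
s = 1.1×10⁻⁵ mol L⁻¹
[I⁻] = 3s = 3.3×10⁻⁵ mol L⁻¹

3.3×10⁻⁵ M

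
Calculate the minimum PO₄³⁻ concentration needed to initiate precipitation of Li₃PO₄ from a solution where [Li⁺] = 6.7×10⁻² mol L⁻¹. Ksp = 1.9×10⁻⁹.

A salt starts to precipitate once the ion product Q reaches its Ksp.
Li₃PO₄(s) ⇌ 3 Li⁺(aq) + PO₄³⁻(aq)
Ksp = [Li⁺]^3[PO₄³⁻] = [PO₄³⁻](6.7×10⁻²)^3
[PO₄³⁻] = 1.9×10⁻⁹ / (6.7×10⁻²)^3 = 6.3×10⁻⁶
[PO₄³⁻] = 6.3×10⁻⁶ mol L⁻¹

6.3×10⁻⁶ M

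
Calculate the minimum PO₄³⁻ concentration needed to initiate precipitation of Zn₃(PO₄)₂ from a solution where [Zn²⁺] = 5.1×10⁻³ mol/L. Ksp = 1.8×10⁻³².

Precipitation of each salt begins when its ion product equals Ksp.
Zn₃(PO₄)₂(s) ⇌ 3 Zn²⁺(aq) + 2 PO₄³⁻(aq)
Ksp = [Zn²⁺]^3[PO₄³⁻]^2 = [PO₄³⁻]^2(5.1×10⁻³)^3
[PO₄³⁻]^2 = 1.8×10⁻³² / (5.1×10⁻³)^3 = 1.4×10⁻²⁵
[PO₄³⁻] = 3.7×10⁻¹³ mol/L

3.7×10⁻¹³ M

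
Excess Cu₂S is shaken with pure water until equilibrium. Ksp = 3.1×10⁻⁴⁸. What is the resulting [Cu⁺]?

Cu₂S(s) ⇌ 2 Cu⁺(aq) + S²⁻(aq)
With molar solubility s: [Cu⁺] = 2s, [S²⁻] = s.
Ksp = [Cu⁺]^2[S²⁻] = (2s)^2 · s = 4s^3 = 3.1×10⁻⁴⁸
s = 9.2×10⁻¹⁷ mol L⁻¹
[Cu⁺] = 2s = 1.8×10⁻¹⁶ mol L⁻¹

1.8×10⁻¹⁶ M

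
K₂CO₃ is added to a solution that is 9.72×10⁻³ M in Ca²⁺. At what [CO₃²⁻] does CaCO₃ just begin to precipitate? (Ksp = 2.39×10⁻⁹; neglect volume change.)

Each salt precipitates once Q = Ksp for that salt.
CaCO₃(s) ⇌ Ca²⁺(aq) + CO₃²⁻(aq)
Ksp = [Ca²⁺][CO₃²⁻] = [CO₃²⁻](9.72×10⁻³)
[CO₃²⁻] = 2.39×10⁻⁹ / (9.72×10⁻³) = 2.46×10⁻⁷
[CO₃²⁻] = 2.46×10⁻⁷ M

2.46×10⁻⁷ M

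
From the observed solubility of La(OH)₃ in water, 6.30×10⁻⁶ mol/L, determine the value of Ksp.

La(OH)₃(s) ⇌ La³⁺(aq) + 3 OH⁻(aq)
If s mol/L of La(OH)₃ dissolves, [La³⁺] = s and [OH⁻] = 3s.
Ksp = [La³⁺][OH⁻]^3 = s · (3s)^3 = 27s^4
Ksp = 27 × (6.30×10⁻⁶)^4 = 4.25×10⁻²⁰

Ksp = 4.25×10⁻²⁰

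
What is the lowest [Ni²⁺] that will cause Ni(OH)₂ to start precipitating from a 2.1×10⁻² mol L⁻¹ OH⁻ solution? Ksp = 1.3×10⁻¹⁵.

The threshold for precipitation is Q = Ksp.
Ni(OH)₂(s) ⇌ Ni²⁺(aq) + 2 OH⁻(aq)
Ksp = [Ni²⁺][OH⁻]^2 = [Ni²⁺](2.1×10⁻²)^2
[Ni²⁺] = 1.3×10⁻¹⁵ / (2.1×10⁻²)^2 = 2.9×10⁻¹²
[Ni²⁺] = 2.9×10⁻¹² mol L⁻¹

2.9×10⁻¹² M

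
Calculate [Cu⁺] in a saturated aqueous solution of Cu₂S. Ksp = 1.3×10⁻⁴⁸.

1.4×10⁻¹⁶ M

Cu₂S(s) ⇌ 2 Cu⁺(aq) + S²⁻(aq)
With molar solubility s: [Cu⁺] = 2s, [S²⁻] = s.
Ksp = [Cu⁺]^2[S²⁻] = (2s)^2 · s = 4s^3 = 1.3×10⁻⁴⁸
s = 6.9×10⁻¹⁷ M
[Cu⁺] = 2s = 1.4×10⁻¹⁶ M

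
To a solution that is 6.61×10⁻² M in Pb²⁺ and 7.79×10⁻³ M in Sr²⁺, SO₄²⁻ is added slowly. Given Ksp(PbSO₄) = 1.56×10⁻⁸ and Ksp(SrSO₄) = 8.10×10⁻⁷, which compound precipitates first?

PbSO₄

Each salt precipitates once Q = Ksp for that salt.
For PbSO₄: [SO₄²⁻] = (Ksp/[Pb²⁺]) = 2.36×10⁻⁷ M
For SrSO₄: [SO₄²⁻] = (Ksp/[Sr²⁺]) = 1.04×10⁻⁴ M
Since PbSO₄ needs less SO₄²⁻ to reach saturation, it precipitates first.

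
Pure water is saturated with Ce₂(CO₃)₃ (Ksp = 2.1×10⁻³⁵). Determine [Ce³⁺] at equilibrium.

Ce₂(CO₃)₃(s) ⇌ 2 Ce³⁺(aq) + 3 CO₃²⁻(aq)
If s mol/L of Ce₂(CO₃)₃ dissolves, [Ce³⁺] = 2s and [CO₃²⁻] = 3s.
Ksp = [Ce³⁺]^2[CO₃²⁻]^3 = (2s)^2 · (3s)^3 = 108s^5 = 2.1×10⁻³⁵
s = 4.5×10⁻⁸ mol/L
[Ce³⁺] = 2s = 9.1×10⁻⁸ mol/L

9.1×10⁻⁸ M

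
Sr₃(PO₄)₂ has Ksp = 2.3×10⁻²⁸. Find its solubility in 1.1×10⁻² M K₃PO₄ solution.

4.1×10⁻⁹ M

Sr₃(PO₄)₂(s) ⇌ 3 Sr²⁺(aq) + 2 PO₄³⁻(aq)
PO₄³⁻ is already present at 1.1×10⁻² M. If s mol/L of Sr₃(PO₄)₂ dissolves, [Sr²⁺] = 3s while [PO₄³⁻] ≈ 1.1×10⁻² M.
Ksp = [Sr²⁺]^3[PO₄³⁻]^2 = (3s)^3(1.1×10⁻²)^2
(3s)^3 = 2.3×10⁻²⁸ / (1.1×10⁻²)^2 = 1.9×10⁻²⁴
s = 4.1×10⁻⁹ M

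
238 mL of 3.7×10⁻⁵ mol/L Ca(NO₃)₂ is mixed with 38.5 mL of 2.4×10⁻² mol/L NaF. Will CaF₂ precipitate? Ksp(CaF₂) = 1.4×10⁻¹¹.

Yes

After mixing, V = 238 mL + 38.5 mL = 276.5 mL.
[Ca²⁺] = (3.7×10⁻⁵)(238)/276.5 = 3.2×10⁻⁵ mol/L
[F⁻] = (2.4×10⁻²)(38.5)/276.5 = 3.3×10⁻³ mol/L
Q = [Ca²⁺][F⁻]^2 = 3.6×10⁻¹⁰
Since Q (3.6×10⁻¹⁰) exceeds Ksp (1.4×10⁻¹¹), CaF₂ will precipitate.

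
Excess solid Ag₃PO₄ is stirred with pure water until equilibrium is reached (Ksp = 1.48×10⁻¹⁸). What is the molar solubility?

1.53×10⁻⁵ M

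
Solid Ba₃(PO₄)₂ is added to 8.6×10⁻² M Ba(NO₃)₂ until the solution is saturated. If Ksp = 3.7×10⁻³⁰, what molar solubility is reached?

3.8×10⁻¹⁴ M

Ba₃(PO₄)₂(s) ⇌ 3 Ba²⁺(aq) + 2 PO₄³⁻(aq)
Let s be the solubility of Ba₃(PO₄)₂ here. The common ion gives [Ba²⁺] ≈ 8.6×10⁻² M, and [PO₄³⁻] = 2s.
Ksp = [Ba²⁺]^3[PO₄³⁻]^2 = (8.6×10⁻²)^3(2s)^2
(2s)^2 = 3.7×10⁻³⁰ / (8.6×10⁻²)^3 = 5.8×10⁻²⁷
s = 3.8×10⁻¹⁴ M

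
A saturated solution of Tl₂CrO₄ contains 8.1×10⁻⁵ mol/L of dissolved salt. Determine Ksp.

Tl₂CrO₄(s) ⇌ 2 Tl⁺(aq) + CrO₄²⁻(aq)
Let s be the molar solubility. Then [Tl⁺] = 2s and [CrO₄²⁻] = s.
Ksp = [Tl⁺]^2[CrO₄²⁻] = (2s)^2 · s = 4s^3
Ksp = 4 × (8.1×10⁻⁵)^3 = 2.1×10⁻¹²

Ksp = 2.1×10⁻¹²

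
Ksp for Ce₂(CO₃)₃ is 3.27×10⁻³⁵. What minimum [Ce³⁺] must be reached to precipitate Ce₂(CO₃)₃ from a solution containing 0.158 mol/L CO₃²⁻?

9.11×10⁻¹⁷ M

Each salt precipitates once Q = Ksp for that salt.
Ce₂(CO₃)₃(s) ⇌ 2 Ce³⁺(aq) + 3 CO₃²⁻(aq)
Ksp = [Ce³⁺]^2[CO₃²⁻]^3 = [Ce³⁺]^2(0.158)^3
[Ce³⁺]^2 = 3.27×10⁻³⁵ / (0.158)^3 = 8.29×10⁻³³
[Ce³⁺] = 9.11×10⁻¹⁷ mol/L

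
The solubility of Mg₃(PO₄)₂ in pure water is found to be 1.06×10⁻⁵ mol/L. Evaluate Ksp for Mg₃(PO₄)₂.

Mg₃(PO₄)₂(s) ⇌ 3 Mg²⁺(aq) + 2 PO₄³⁻(aq)
If s mol/L of Mg₃(PO₄)₂ dissolves, [Mg²⁺] = 3s and [PO₄³⁻] = 2s.
Ksp = [Mg²⁺]^3[PO₄³⁻]^2 = (3s)^3 · (2s)^2 = 108s^5
Ksp = 108 × (1.06×10⁻⁵)^5 = 1.45×10⁻²³

Ksp = 1.45×10⁻²³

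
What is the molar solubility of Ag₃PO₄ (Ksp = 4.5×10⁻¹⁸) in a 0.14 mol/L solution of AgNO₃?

1.6×10⁻¹⁵ M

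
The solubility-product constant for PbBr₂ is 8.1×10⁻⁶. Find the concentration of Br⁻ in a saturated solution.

2.5×10⁻² M

PbBr₂(s) ⇌ Pb²⁺(aq) + 2 Br⁻(aq)
Call the molar solubility s, so that [Pb²⁺] = s and [Br⁻] = 2s.
Ksp = [Pb²⁺][Br⁻]^2 = s · (2s)^2 = 4s^3 = 8.1×10⁻⁶
s = 1.3×10⁻² mol/L
[Br⁻] = 2s = 2.5×10⁻² mol/L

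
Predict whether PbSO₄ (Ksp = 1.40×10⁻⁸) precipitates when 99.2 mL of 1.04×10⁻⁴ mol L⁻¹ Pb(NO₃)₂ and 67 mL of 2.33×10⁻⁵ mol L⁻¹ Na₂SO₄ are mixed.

After mixing, V = 99.2 mL + 67 mL = 166.2 mL.
[Pb²⁺] = (1.04×10⁻⁴)(99.2)/166.2 = 6.21×10⁻⁵ mol L⁻¹
[SO₄²⁻] = (2.33×10⁻⁵)(67)/166.2 = 9.39×10⁻⁶ mol L⁻¹
Q = [Pb²⁺][SO₄²⁻] = 5.83×10⁻¹⁰
Q = 5.83×10⁻¹⁰ < Ksp = 1.40×10⁻⁸, so the solution is unsaturated and no precipitate forms.

No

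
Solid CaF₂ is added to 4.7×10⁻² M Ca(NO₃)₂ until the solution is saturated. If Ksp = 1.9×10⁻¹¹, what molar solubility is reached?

1.0×10⁻⁵ M

CaF₂(s) ⇌ Ca²⁺(aq) + 2 F⁻(aq)
The solution already contains Ca²⁺ at 4.7×10⁻² M. Let s be the molar solubility of CaF₂.
[Ca²⁺] ≈ 4.7×10⁻² M (common ion dominates); [F⁻] = 2s.
Ksp = [Ca²⁺][F⁻]^2 = (4.7×10⁻²)(2s)^2
(2s)^2 = 1.9×10⁻¹¹ / (4.7×10⁻²) = 4.0×10⁻¹⁰
s = 1.0×10⁻⁵ M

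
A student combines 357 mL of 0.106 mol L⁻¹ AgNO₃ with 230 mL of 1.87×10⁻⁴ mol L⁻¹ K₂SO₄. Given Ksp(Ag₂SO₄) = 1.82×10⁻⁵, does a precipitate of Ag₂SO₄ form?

No

After mixing, V = 357 mL + 230 mL = 587 mL.
[Ag⁺] = (0.106)(357)/587 = 6.45×10⁻² mol L⁻¹
[SO₄²⁻] = (1.87×10⁻⁴)(230)/587 = 7.33×10⁻⁵ mol L⁻¹
Q = [Ag⁺]^2[SO₄²⁻] = 3.05×10⁻⁷
Since Q (3.05×10⁻⁷) is less than Ksp (1.82×10⁻⁵), no Ag₂SO₄ precipitates.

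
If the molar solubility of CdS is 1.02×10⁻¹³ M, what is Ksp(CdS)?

Ksp = 1.04×10⁻²⁶

CdS(s) ⇌ Cd²⁺(aq) + S²⁻(aq)
If s mol/L of CdS dissolves, [Cd²⁺] = s and [S²⁻] = s.
Ksp = [Cd²⁺][S²⁻] = s · s = s^2
Ksp = (1.02×10⁻¹³)^2 = 1.04×10⁻²⁶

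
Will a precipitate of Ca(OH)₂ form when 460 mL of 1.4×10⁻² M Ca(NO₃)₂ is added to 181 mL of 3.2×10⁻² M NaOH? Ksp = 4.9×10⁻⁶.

No

After mixing, V = 460 mL + 181 mL = 641 mL.
[Ca²⁺] = (1.4×10⁻²)(460)/641 = 1.0×10⁻² M
[OH⁻] = (3.2×10⁻²)(181)/641 = 9.0×10⁻³ M
Q = [Ca²⁺][OH⁻]^2 = 8.2×10⁻⁷
Q = 8.2×10⁻⁷ < Ksp = 4.9×10⁻⁶, so the solution is unsaturated and no precipitate forms.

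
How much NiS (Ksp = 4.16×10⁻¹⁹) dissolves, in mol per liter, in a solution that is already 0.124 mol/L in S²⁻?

3.35×10⁻¹⁸ M

NiS(s) ⇌ Ni²⁺(aq) + S²⁻(aq)
With S²⁻ already at 0.124 mol/L and s small, take [S²⁻] ≈ 0.124 mol/L and [Ni²⁺] = s.
Ksp = [Ni²⁺][S²⁻] = s(0.124)
s = 4.16×10⁻¹⁹ / (0.124) = 3.35×10⁻¹⁸
s = 3.35×10⁻¹⁸ mol/L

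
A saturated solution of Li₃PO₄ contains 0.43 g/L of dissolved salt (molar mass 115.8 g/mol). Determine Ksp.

Convert to molarity: s = 0.43 / 115.8 = 3.713×10⁻³ mol/L
Li₃PO₄(s) ⇌ 3 Li⁺(aq) + PO₄³⁻(aq)
If s mol/L of Li₃PO₄ dissolves, [Li⁺] = 3s and [PO₄³⁻] = s.
Ksp = [Li⁺]^3[PO₄³⁻] = (3s)^3 · s = 27s^4
Ksp = 27 × (3.713×10⁻³)^4 = 5.1×10⁻⁹

Ksp = 5.1×10⁻⁹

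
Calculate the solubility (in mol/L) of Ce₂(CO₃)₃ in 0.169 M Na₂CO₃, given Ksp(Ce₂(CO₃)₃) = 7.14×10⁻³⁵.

Ce₂(CO₃)₃(s) ⇌ 2 Ce³⁺(aq) + 3 CO₃²⁻(aq)
CO₃²⁻ is already present at 0.169 M. If s mol/L of Ce₂(CO₃)₃ dissolves, [Ce³⁺] = 2s while [CO₃²⁻] ≈ 0.169 M.
Ksp = [Ce³⁺]^2[CO₃²⁻]^3 = (2s)^2(0.169)^3
(2s)^2 = 7.14×10⁻³⁵ / (0.169)^3 = 1.48×10⁻³²
s = 6.08×10⁻¹⁷ M

6.08×10⁻¹⁷ M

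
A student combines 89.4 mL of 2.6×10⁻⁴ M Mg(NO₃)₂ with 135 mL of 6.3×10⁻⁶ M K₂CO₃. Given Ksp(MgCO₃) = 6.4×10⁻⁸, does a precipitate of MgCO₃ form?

After mixing, V = 89.4 mL + 135 mL = 224.4 mL.
[Mg²⁺] = (2.6×10⁻⁴)(89.4)/224.4 = 1.0×10⁻⁴ M
[CO₃²⁻] = (6.3×10⁻⁶)(135)/224.4 = 3.8×10⁻⁶ M
Q = [Mg²⁺][CO₃²⁻] = 3.9×10⁻¹⁰
Q < Ksp (3.9×10⁻¹⁰ vs 6.4×10⁻⁸); the solution remains unsaturated and no precipitate forms.

No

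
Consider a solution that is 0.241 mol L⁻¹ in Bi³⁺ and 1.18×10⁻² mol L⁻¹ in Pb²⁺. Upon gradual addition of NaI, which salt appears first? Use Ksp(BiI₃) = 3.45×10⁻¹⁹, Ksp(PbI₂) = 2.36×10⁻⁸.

BiI₃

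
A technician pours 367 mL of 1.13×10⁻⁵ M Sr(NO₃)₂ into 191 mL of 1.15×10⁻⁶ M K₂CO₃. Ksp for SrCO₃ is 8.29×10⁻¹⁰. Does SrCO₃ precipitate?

No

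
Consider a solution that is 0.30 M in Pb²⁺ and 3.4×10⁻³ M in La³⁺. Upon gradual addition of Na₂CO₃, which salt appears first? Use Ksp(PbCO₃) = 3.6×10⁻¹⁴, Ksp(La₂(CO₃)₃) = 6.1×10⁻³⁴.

Precipitation of each salt begins when its ion product equals Ksp.
For PbCO₃: [CO₃²⁻] = (Ksp/[Pb²⁺]) = 1.2×10⁻¹³ M
For La₂(CO₃)₃: [CO₃²⁻] = (Ksp/[La³⁺]^2)^(1/3) = 3.8×10⁻¹⁰ M
PbCO₃ requires the lower [CO₃²⁻], so it precipitates first.

PbCO₃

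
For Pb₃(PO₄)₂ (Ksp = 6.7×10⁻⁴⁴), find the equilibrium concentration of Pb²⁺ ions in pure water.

2.7×10⁻⁹ M

Pb₃(PO₄)₂(s) ⇌ 3 Pb²⁺(aq) + 2 PO₄³⁻(aq)
With molar solubility s: [Pb²⁺] = 3s, [PO₄³⁻] = 2s.
Ksp = [Pb²⁺]^3[PO₄³⁻]^2 = (3s)^3 · (2s)^2 = 108s^5 = 6.7×10⁻⁴⁴
s = 9.1×10⁻¹⁰ mol/L
[Pb²⁺] = 3s = 2.7×10⁻⁹ mol/L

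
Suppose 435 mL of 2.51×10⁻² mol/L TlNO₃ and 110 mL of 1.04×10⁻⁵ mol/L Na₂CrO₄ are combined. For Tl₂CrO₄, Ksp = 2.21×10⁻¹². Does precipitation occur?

Yes

After mixing, V = 435 mL + 110 mL = 545 mL.
[Tl⁺] = (2.51×10⁻²)(435)/545 = 2.00×10⁻² mol/L
[CrO₄²⁻] = (1.04×10⁻⁵)(110)/545 = 2.10×10⁻⁶ mol/L
Q = [Tl⁺]^2[CrO₄²⁻] = 8.42×10⁻¹⁰
Since Q (8.42×10⁻¹⁰) exceeds Ksp (2.21×10⁻¹²), Tl₂CrO₄ will precipitate.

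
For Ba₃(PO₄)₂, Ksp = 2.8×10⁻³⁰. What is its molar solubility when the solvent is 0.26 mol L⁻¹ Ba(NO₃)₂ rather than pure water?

6.3×10⁻¹⁵ M

Ba₃(PO₄)₂(s) ⇌ 3 Ba²⁺(aq) + 2 PO₄³⁻(aq)
The solution already contains Ba²⁺ at 0.26 mol L⁻¹. Let s be the molar solubility of Ba₃(PO₄)₂.
[Ba²⁺] ≈ 0.26 mol L⁻¹ (common ion dominates); [PO₄³⁻] = 2s.
Ksp = [Ba²⁺]^3[PO₄³⁻]^2 = (0.26)^3(2s)^2
(2s)^2 = 2.8×10⁻³⁰ / (0.26)^3 = 1.6×10⁻²⁸
s = 6.3×10⁻¹⁵ mol L⁻¹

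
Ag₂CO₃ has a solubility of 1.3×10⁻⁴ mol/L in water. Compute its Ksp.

Ksp = 8.8×10⁻¹²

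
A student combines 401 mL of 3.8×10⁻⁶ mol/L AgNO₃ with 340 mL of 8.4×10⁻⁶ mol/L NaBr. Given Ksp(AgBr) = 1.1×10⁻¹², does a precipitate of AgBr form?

Total volume after mixing = 401 + 340 = 741 mL.
[Ag⁺] = (3.8×10⁻⁶)(401)/741 = 2.1×10⁻⁶ mol/L
[Br⁻] = (8.4×10⁻⁶)(340)/741 = 3.9×10⁻⁶ mol/L
Q = [Ag⁺][Br⁻] = 7.9×10⁻¹²
Since Q (7.9×10⁻¹²) exceeds Ksp (1.1×10⁻¹²), AgBr will precipitate.

Yes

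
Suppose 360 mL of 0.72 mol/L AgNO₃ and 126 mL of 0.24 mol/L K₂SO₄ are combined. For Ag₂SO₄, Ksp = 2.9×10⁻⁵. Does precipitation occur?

The combined volume is 486 mL.
[Ag⁺] = (0.72)(360)/486 = 0.53 mol/L
[SO₄²⁻] = (0.24)(126)/486 = 6.2×10⁻² mol/L
Q = [Ag⁺]^2[SO₄²⁻] = 1.8×10⁻²
Q = 1.8×10⁻² > Ksp = 2.9×10⁻⁵, so the solution is supersaturated and Ag₂SO₄ precipitates.

Yes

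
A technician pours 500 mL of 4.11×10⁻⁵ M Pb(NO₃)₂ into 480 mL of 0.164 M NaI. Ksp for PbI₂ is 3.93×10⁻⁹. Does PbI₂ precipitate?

Yes

Total volume after mixing = 500 + 480 = 980 mL.
[Pb²⁺] = (4.11×10⁻⁵)(500)/980 = 2.10×10⁻⁵ M
[I⁻] = (0.164)(480)/980 = 8.03×10⁻² M
Q = [Pb²⁺][I⁻]^2 = 1.35×10⁻⁷
Q = 1.35×10⁻⁷ > Ksp = 3.93×10⁻⁹, so the solution is supersaturated and PbI₂ precipitates.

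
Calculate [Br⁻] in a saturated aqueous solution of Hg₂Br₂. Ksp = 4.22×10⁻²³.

Hg₂Br₂(s) ⇌ Hg₂²⁺(aq) + 2 Br⁻(aq)
Call the molar solubility s, so that [Hg₂²⁺] = s and [Br⁻] = 2s.
Ksp = [Hg₂²⁺][Br⁻]^2 = s · (2s)^2 = 4s^3 = 4.22×10⁻²³
s = 2.19×10⁻⁸ mol L⁻¹
[Br⁻] = 2s = 4.39×10⁻⁸ mol L⁻¹

4.39×10⁻⁸ M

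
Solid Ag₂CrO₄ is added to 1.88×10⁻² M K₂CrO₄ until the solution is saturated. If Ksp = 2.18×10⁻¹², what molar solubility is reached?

5.38×10⁻⁶ M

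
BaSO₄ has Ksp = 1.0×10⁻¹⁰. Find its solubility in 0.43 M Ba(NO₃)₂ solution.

2.3×10⁻¹⁰ M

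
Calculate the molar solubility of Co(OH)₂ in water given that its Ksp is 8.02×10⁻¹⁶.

5.85×10⁻⁶ M

Co(OH)₂(s) ⇌ Co²⁺(aq) + 2 OH⁻(aq)
With molar solubility s: [Co²⁺] = s, [OH⁻] = 2s.
Ksp = [Co²⁺][OH⁻]^2 = s · (2s)^2 = 4s^3
4s^3 = 8.02×10⁻¹⁶  ⇒  s^3 = 2.01×10⁻¹⁶
Taking the 3rd root, s = 5.85×10⁻⁶ mol L⁻¹.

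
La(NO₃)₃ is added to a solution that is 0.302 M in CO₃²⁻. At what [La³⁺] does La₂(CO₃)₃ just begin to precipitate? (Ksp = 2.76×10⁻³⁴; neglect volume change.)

A salt starts to precipitate once the ion product Q reaches its Ksp.
La₂(CO₃)₃(s) ⇌ 2 La³⁺(aq) + 3 CO₃²⁻(aq)
Ksp = [La³⁺]^2[CO₃²⁻]^3 = [La³⁺]^2(0.302)^3
[La³⁺]^2 = 2.76×10⁻³⁴ / (0.302)^3 = 1.00×10⁻³²
[La³⁺] = 1.00×10⁻¹⁶ M

1.00×10⁻¹⁶ M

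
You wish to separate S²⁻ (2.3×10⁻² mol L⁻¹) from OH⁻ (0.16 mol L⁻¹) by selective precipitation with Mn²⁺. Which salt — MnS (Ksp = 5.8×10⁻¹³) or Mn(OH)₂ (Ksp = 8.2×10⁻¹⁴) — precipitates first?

Each salt precipitates once Q = Ksp for that salt.
For MnS: [Mn²⁺] = (Ksp/[S²⁻]) = 2.5×10⁻¹¹ mol L⁻¹
For Mn(OH)₂: [Mn²⁺] = (Ksp/[OH⁻]^2) = 3.2×10⁻¹² mol L⁻¹
The smaller threshold [Mn²⁺] is reached first, so Mn(OH)₂ precipitates first.

Mn(OH)₂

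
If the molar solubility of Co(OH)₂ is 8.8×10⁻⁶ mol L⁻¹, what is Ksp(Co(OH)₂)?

Co(OH)₂(s) ⇌ Co²⁺(aq) + 2 OH⁻(aq)
If s mol/L of Co(OH)₂ dissolves, [Co²⁺] = s and [OH⁻] = 2s.
Ksp = [Co²⁺][OH⁻]^2 = s · (2s)^2 = 4s^3
Ksp = 4 × (8.8×10⁻⁶)^3 = 2.7×10⁻¹⁵

Ksp = 2.7×10⁻¹⁵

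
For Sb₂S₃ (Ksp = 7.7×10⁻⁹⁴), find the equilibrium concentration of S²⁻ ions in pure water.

Sb₂S₃(s) ⇌ 2 Sb³⁺(aq) + 3 S²⁻(aq)
Let s be the molar solubility. Then [Sb³⁺] = 2s and [S²⁻] = 3s.
Ksp = [Sb³⁺]^2[S²⁻]^3 = (2s)^2 · (3s)^3 = 108s^5 = 7.7×10⁻⁹⁴
s = 9.3×10⁻²⁰ mol L⁻¹
[S²⁻] = 3s = 2.8×10⁻¹⁹ mol L⁻¹

2.8×10⁻¹⁹ M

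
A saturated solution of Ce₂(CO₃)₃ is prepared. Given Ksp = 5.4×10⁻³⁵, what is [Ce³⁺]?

Ce₂(CO₃)₃(s) ⇌ 2 Ce³⁺(aq) + 3 CO₃²⁻(aq)
Let s be the molar solubility. Then [Ce³⁺] = 2s and [CO₃²⁻] = 3s.
Ksp = [Ce³⁺]^2[CO₃²⁻]^3 = (2s)^2 · (3s)^3 = 108s^5 = 5.4×10⁻³⁵
s = 5.5×10⁻⁸ mol L⁻¹
[Ce³⁺] = 2s = 1.1×10⁻⁷ mol L⁻¹

1.1×10⁻⁷ M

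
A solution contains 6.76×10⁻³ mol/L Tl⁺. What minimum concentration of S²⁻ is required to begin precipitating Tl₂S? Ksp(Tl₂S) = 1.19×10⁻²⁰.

2.60×10⁻¹⁶ M

A salt starts to precipitate once the ion product Q reaches its Ksp.
Tl₂S(s) ⇌ 2 Tl⁺(aq) + S²⁻(aq)
Ksp = [Tl⁺]^2[S²⁻] = [S²⁻](6.76×10⁻³)^2
[S²⁻] = 1.19×10⁻²⁰ / (6.76×10⁻³)^2 = 2.60×10⁻¹⁶
[S²⁻] = 2.60×10⁻¹⁶ mol/L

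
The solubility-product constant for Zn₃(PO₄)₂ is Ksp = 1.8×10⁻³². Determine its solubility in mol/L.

1.8×10⁻⁷ M

Zn₃(PO₄)₂(s) ⇌ 3 Zn²⁺(aq) + 2 PO₄³⁻(aq)
Let s be the molar solubility. Then [Zn²⁺] = 3s and [PO₄³⁻] = 2s.
Ksp = [Zn²⁺]^3[PO₄³⁻]^2 = (3s)^3 · (2s)^2 = 108s^5
108s^5 = 1.8×10⁻³²  ⇒  s^5 = 1.7×10⁻³⁴
Taking the 5th root, s = 1.8×10⁻⁷ mol L⁻¹.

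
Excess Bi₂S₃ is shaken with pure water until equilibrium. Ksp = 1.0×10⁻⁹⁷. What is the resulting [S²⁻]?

4.7×10⁻²⁰ M

Bi₂S₃(s) ⇌ 2 Bi³⁺(aq) + 3 S²⁻(aq)
If s mol/L of Bi₂S₃ dissolves, [Bi³⁺] = 2s and [S²⁻] = 3s.
Ksp = [Bi³⁺]^2[S²⁻]^3 = (2s)^2 · (3s)^3 = 108s^5 = 1.0×10⁻⁹⁷
s = 1.6×10⁻²⁰ M
[S²⁻] = 3s = 4.7×10⁻²⁰ M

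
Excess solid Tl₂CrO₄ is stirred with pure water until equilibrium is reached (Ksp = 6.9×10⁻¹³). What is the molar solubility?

Tl₂CrO₄(s) ⇌ 2 Tl⁺(aq) + CrO₄²⁻(aq)
Let s be the molar solubility. Then [Tl⁺] = 2s and [CrO₄²⁻] = s.
Ksp = [Tl⁺]^2[CrO₄²⁻] = (2s)^2 · s = 4s^3
4s^3 = 6.9×10⁻¹³  ⇒  s^3 = 1.7×10⁻¹³
Taking the 3rd root, s = 5.6×10⁻⁵ mol/L.

5.6×10⁻⁵ M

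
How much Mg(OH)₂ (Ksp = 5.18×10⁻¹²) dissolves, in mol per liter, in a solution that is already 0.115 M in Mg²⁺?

Mg(OH)₂(s) ⇌ Mg²⁺(aq) + 2 OH⁻(aq)
With Mg²⁺ already at 0.115 M and s small, take [Mg²⁺] ≈ 0.115 M and [OH⁻] = 2s.
Ksp = [Mg²⁺][OH⁻]^2 = (0.115)(2s)^2
(2s)^2 = 5.18×10⁻¹² / (0.115) = 4.50×10⁻¹¹
s = 3.36×10⁻⁶ M

3.36×10⁻⁶ M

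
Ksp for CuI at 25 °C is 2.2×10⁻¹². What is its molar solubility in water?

1.5×10⁻⁶ M

CuI(s) ⇌ Cu⁺(aq) + I⁻(aq)
If s mol/L of CuI dissolves, [Cu⁺] = s and [I⁻] = s.
Ksp = [Cu⁺][I⁻] = s · s = s^2
s^2 = 2.2×10⁻¹²
Taking the 2nd root, s = 1.5×10⁻⁶ M.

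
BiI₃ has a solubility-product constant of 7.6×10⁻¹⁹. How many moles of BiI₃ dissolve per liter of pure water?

BiI₃(s) ⇌ Bi³⁺(aq) + 3 I⁻(aq)
With molar solubility s: [Bi³⁺] = s, [I⁻] = 3s.
Ksp = [Bi³⁺][I⁻]^3 = s · (3s)^3 = 27s^4
27s^4 = 7.6×10⁻¹⁹  ⇒  s^4 = 2.8×10⁻²⁰
s = (2.8×10⁻²⁰)^(1/4) = 1.3×10⁻⁵ M

1.3×10⁻⁵ M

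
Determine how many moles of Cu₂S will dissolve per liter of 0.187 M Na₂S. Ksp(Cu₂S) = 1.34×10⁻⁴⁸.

1.34×10⁻²⁴ M

Cu₂S(s) ⇌ 2 Cu⁺(aq) + S²⁻(aq)
The solution already contains S²⁻ at 0.187 M. Let s be the molar solubility of Cu₂S.
[S²⁻] ≈ 0.187 M (common ion dominates); [Cu⁺] = 2s.
Ksp = [Cu⁺]^2[S²⁻] = (2s)^2(0.187)
(2s)^2 = 1.34×10⁻⁴⁸ / (0.187) = 7.17×10⁻⁴⁸
s = 1.34×10⁻²⁴ M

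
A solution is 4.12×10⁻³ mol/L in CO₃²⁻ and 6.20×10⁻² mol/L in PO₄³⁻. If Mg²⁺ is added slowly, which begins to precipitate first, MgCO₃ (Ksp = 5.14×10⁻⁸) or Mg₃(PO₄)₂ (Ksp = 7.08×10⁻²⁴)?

Mg₃(PO₄)₂

Precipitation of each salt begins when its ion product equals Ksp.
For MgCO₃: [Mg²⁺] = (Ksp/[CO₃²⁻]) = 1.25×10⁻⁵ mol/L
For Mg₃(PO₄)₂: [Mg²⁺] = (Ksp/[PO₄³⁻]^2)^(1/3) = 1.23×10⁻⁷ mol/L
Since Mg₃(PO₄)₂ needs less Mg²⁺ to reach saturation, it precipitates first.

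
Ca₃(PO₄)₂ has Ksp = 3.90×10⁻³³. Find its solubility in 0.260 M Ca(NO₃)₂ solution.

Ca₃(PO₄)₂(s) ⇌ 3 Ca²⁺(aq) + 2 PO₄³⁻(aq)
Ca²⁺ is already present at 0.260 M. If s mol/L of Ca₃(PO₄)₂ dissolves, [PO₄³⁻] = 2s while [Ca²⁺] ≈ 0.260 M.
Ksp = [Ca²⁺]^3[PO₄³⁻]^2 = (0.260)^3(2s)^2
(2s)^2 = 3.90×10⁻³³ / (0.260)^3 = 2.22×10⁻³¹
s = 2.36×10⁻¹⁶ M

2.36×10⁻¹⁶ M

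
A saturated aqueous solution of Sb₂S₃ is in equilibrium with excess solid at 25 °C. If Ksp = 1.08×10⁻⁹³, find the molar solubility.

1.00×10⁻¹⁹ M

Sb₂S₃(s) ⇌ 2 Sb³⁺(aq) + 3 S²⁻(aq)
With molar solubility s: [Sb³⁺] = 2s, [S²⁻] = 3s.
Ksp = [Sb³⁺]^2[S²⁻]^3 = (2s)^2 · (3s)^3 = 108s^5
108s^5 = 1.08×10⁻⁹³  ⇒  s^5 = 1.00×10⁻⁹⁵
s = (1.00×10⁻⁹⁵)^(1/5) = 1.00×10⁻¹⁹ M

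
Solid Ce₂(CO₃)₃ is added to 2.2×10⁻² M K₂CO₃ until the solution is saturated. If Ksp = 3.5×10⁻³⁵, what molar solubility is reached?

9.1×10⁻¹⁶ M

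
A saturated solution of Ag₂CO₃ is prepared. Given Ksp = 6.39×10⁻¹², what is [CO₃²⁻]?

1.17×10⁻⁴ M

Ag₂CO₃(s) ⇌ 2 Ag⁺(aq) + CO₃²⁻(aq)
With molar solubility s: [Ag⁺] = 2s, [CO₃²⁻] = s.
Ksp = [Ag⁺]^2[CO₃²⁻] = (2s)^2 · s = 4s^3 = 6.39×10⁻¹²
s = 1.17×10⁻⁴ mol L⁻¹
[CO₃²⁻] = s = 1.17×10⁻⁴ mol L⁻¹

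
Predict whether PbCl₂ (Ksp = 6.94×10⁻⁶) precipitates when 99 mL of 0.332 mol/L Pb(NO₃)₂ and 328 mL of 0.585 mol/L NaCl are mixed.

Yes

Total volume after mixing = 99 + 328 = 427 mL.
[Pb²⁺] = (0.332)(99)/427 = 7.70×10⁻² mol/L
[Cl⁻] = (0.585)(328)/427 = 0.449 mol/L
Q = [Pb²⁺][Cl⁻]^2 = 1.55×10⁻²
Q = 1.55×10⁻² > Ksp = 6.94×10⁻⁶, so the solution is supersaturated and PbCl₂ precipitates.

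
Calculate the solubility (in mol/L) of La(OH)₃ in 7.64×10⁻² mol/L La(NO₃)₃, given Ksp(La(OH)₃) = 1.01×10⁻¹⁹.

3.66×10⁻⁷ M

La(OH)₃(s) ⇌ La³⁺(aq) + 3 OH⁻(aq)
La³⁺ is already present at 7.64×10⁻² mol/L. If s mol/L of La(OH)₃ dissolves, [OH⁻] = 3s while [La³⁺] ≈ 7.64×10⁻² mol/L.
Ksp = [La³⁺][OH⁻]^3 = (7.64×10⁻²)(3s)^3
(3s)^3 = 1.01×10⁻¹⁹ / (7.64×10⁻²) = 1.32×10⁻¹⁸
s = 3.66×10⁻⁷ mol/L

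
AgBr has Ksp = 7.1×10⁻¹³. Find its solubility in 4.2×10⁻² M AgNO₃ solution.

1.7×10⁻¹¹ M

AgBr(s) ⇌ Ag⁺(aq) + Br⁻(aq)
Ag⁺ is already present at 4.2×10⁻² M. If s mol/L of AgBr dissolves, [Br⁻] = s while [Ag⁺] ≈ 4.2×10⁻² M.
Ksp = [Ag⁺][Br⁻] = (4.2×10⁻²)s
s = 7.1×10⁻¹³ / (4.2×10⁻²) = 1.7×10⁻¹¹
s = 1.7×10⁻¹¹ M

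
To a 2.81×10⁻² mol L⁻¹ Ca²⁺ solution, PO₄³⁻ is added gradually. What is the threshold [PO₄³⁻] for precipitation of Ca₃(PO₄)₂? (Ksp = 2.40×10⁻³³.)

1.04×10⁻¹⁴ M

The threshold for precipitation is Q = Ksp.
Ca₃(PO₄)₂(s) ⇌ 3 Ca²⁺(aq) + 2 PO₄³⁻(aq)
Ksp = [Ca²⁺]^3[PO₄³⁻]^2 = [PO₄³⁻]^2(2.81×10⁻²)^3
[PO₄³⁻]^2 = 2.40×10⁻³³ / (2.81×10⁻²)^3 = 1.08×10⁻²⁸
[PO₄³⁻] = 1.04×10⁻¹⁴ mol L⁻¹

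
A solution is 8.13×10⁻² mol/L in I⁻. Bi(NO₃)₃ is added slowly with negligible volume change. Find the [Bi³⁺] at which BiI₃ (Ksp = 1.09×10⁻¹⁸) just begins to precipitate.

A salt starts to precipitate once the ion product Q reaches its Ksp.
BiI₃(s) ⇌ Bi³⁺(aq) + 3 I⁻(aq)
Ksp = [Bi³⁺][I⁻]^3 = [Bi³⁺](8.13×10⁻²)^3
[Bi³⁺] = 1.09×10⁻¹⁸ / (8.13×10⁻²)^3 = 2.03×10⁻¹⁵
[Bi³⁺] = 2.03×10⁻¹⁵ mol/L

2.03×10⁻¹⁵ M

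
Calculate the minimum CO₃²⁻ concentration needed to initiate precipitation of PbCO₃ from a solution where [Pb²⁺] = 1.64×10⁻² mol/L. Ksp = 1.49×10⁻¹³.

Precipitation begins when Q = Ksp.
PbCO₃(s) ⇌ Pb²⁺(aq) + CO₃²⁻(aq)
Ksp = [Pb²⁺][CO₃²⁻] = [CO₃²⁻](1.64×10⁻²)
[CO₃²⁻] = 1.49×10⁻¹³ / (1.64×10⁻²) = 9.09×10⁻¹²
[CO₃²⁻] = 9.09×10⁻¹² mol/L

9.09×10⁻¹² M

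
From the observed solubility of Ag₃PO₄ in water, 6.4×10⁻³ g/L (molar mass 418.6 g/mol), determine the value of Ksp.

Ksp = 1.5×10⁻¹⁸

s = (6.4×10⁻³ g L⁻¹)/(418.6 g mol⁻¹) = 1.529×10⁻⁵ M
Ag₃PO₄(s) ⇌ 3 Ag⁺(aq) + PO₄³⁻(aq)
With molar solubility s: [Ag⁺] = 3s, [PO₄³⁻] = s.
Ksp = [Ag⁺]^3[PO₄³⁻] = (3s)^3 · s = 27s^4
Ksp = 27 × (1.529×10⁻⁵)^4 = 1.5×10⁻¹⁸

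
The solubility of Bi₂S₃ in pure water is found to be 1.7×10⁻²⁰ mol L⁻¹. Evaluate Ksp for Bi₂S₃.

Bi₂S₃(s) ⇌ 2 Bi³⁺(aq) + 3 S²⁻(aq)
With molar solubility s: [Bi³⁺] = 2s, [S²⁻] = 3s.
Ksp = [Bi³⁺]^2[S²⁻]^3 = (2s)^2 · (3s)^3 = 108s^5
Ksp = 108 × (1.7×10⁻²⁰)^5 = 1.5×10⁻⁹⁷

Ksp = 1.5×10⁻⁹⁷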